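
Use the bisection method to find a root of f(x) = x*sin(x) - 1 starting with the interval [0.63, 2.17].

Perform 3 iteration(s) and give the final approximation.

f(x) = x*sin(x) - 1
Initial interval: [0.63, 2.17]

Iteration 1:
  c_1 = (0.630000 + 2.170000)/2 = 1.400000
  f(c_1) = f(1.400000) = 0.379630
  f(a) × f(c) < 0, new interval: [0.630000, 1.400000]
Iteration 2:
  c_2 = (0.630000 + 1.400000)/2 = 1.015000
  f(c_2) = f(1.015000) = -0.137777
  f(a) × f(c) ≥ 0, new interval: [1.015000, 1.400000]
Iteration 3:
  c_3 = (1.015000 + 1.400000)/2 = 1.207500
  f(c_3) = f(1.207500) = 0.128687
  f(a) × f(c) < 0, new interval: [1.015000, 1.207500]

After 3 iteration(s), the approximation is c_3 = 1.207500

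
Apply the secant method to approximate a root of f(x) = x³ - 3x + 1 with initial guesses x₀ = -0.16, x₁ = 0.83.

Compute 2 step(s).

f(x) = x³ - 3x + 1
x₀ = -0.16, x₁ = 0.83

Secant formula: x_{n+1} = x_n - f(x_n)(x_n - x_{n-1})/(f(x_n) - f(x_{n-1}))

Iteration 1:
  f(-0.160000) = 1.475904
  f(0.830000) = -0.918213
  x_2 = 0.830000 - (-0.918213)×(0.830000 - (-0.160000))/(-0.918213 - 1.475904)
       = 0.450306
Iteration 2:
  f(0.830000) = -0.918213
  f(0.450306) = -0.259608
  x_3 = 0.450306 - (-0.259608)×(0.450306 - 0.830000)/(-0.259608 - (-0.918213))
       = 0.300639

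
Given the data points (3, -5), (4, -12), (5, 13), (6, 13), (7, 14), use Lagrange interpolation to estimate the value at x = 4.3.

Lagrange interpolation formula:
P(x) = Σ yᵢ × Lᵢ(x)
where Lᵢ(x) = Π_{j≠i} (x - xⱼ)/(xᵢ - xⱼ)

L_0(4.3) = (4.3 - 4)/(3 - 4) × (4.3 - 5)/(3 - 5) × (4.3 - 6)/(3 - 6) × (4.3 - 7)/(3 - 7) = -0.040162
L_1(4.3) = (4.3 - 3)/(4 - 3) × (4.3 - 5)/(4 - 5) × (4.3 - 6)/(4 - 6) × (4.3 - 7)/(4 - 7) = 0.696150
L_2(4.3) = (4.3 - 3)/(5 - 3) × (4.3 - 4)/(5 - 4) × (4.3 - 6)/(5 - 6) × (4.3 - 7)/(5 - 7) = 0.447525
L_3(4.3) = (4.3 - 3)/(6 - 3) × (4.3 - 4)/(6 - 4) × (4.3 - 5)/(6 - 5) × (4.3 - 7)/(6 - 7) = -0.122850
L_4(4.3) = (4.3 - 3)/(7 - 3) × (4.3 - 4)/(7 - 4) × (4.3 - 5)/(7 - 5) × (4.3 - 6)/(7 - 6) = 0.019337

P(4.3) = (-5)×L_0(4.3) + (-12)×L_1(4.3) + 13×L_2(4.3) + 13×L_3(4.3) + 14×L_4(4.3)
P(4.3) = -3.661488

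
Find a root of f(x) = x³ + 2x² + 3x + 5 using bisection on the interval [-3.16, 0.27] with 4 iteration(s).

f(x) = x³ + 2x² + 3x + 5
Initial interval: [-3.16, 0.27]

Iteration 1:
  c_1 = (-3.160000 + 0.270000)/2 = -1.445000
  f(c_1) = f(-1.445000) = 1.823854
  f(a) × f(c) < 0, new interval: [-3.160000, -1.445000]
Iteration 2:
  c_2 = (-3.160000 + (-1.445000))/2 = -2.302500
  f(c_2) = f(-2.302500) = -3.511206
  f(a) × f(c) ≥ 0, new interval: [-2.302500, -1.445000]
Iteration 3:
  c_3 = (-2.302500 + (-1.445000))/2 = -1.873750
  f(c_3) = f(-1.873750) = -0.177994
  f(a) × f(c) ≥ 0, new interval: [-1.873750, -1.445000]
Iteration 4:
  c_4 = (-1.873750 + (-1.445000))/2 = -1.659375
  f(c_4) = f(-1.659375) = 0.959795
  f(a) × f(c) < 0, new interval: [-1.873750, -1.659375]

After 4 iteration(s), the approximation is c_4 = -1.659375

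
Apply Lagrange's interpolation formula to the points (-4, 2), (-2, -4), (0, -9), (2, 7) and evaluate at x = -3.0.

Lagrange interpolation formula:
P(x) = Σ yᵢ × Lᵢ(x)
where Lᵢ(x) = Π_{j≠i} (x - xⱼ)/(xᵢ - xⱼ)

L_0(-3.0) = (-3.0 - (-2))/(-4 - (-2)) × (-3.0 - 0)/(-4 - 0) × (-3.0 - 2)/(-4 - 2) = 0.312500
L_1(-3.0) = (-3.0 - (-4))/(-2 - (-4)) × (-3.0 - 0)/(-2 - 0) × (-3.0 - 2)/(-2 - 2) = 0.937500
L_2(-3.0) = (-3.0 - (-4))/(0 - (-4)) × (-3.0 - (-2))/(0 - (-2)) × (-3.0 - 2)/(0 - 2) = -0.312500
L_3(-3.0) = (-3.0 - (-4))/(2 - (-4)) × (-3.0 - (-2))/(2 - (-2)) × (-3.0 - 0)/(2 - 0) = 0.062500

P(-3.0) = 2×L_0(-3.0) + (-4)×L_1(-3.0) + (-9)×L_2(-3.0) + 7×L_3(-3.0)
P(-3.0) = 0.125000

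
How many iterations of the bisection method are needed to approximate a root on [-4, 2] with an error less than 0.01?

We need (b-a)/2^n ≤ 0.01
(2 - (-4))/2^n ≤ 0.01
6/2^n ≤ 0.01
2^n ≥ 600
n ≥ log₂(600) = 9.23
n ≥ 10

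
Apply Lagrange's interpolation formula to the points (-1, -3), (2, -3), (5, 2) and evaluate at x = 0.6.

Lagrange interpolation formula:
P(x) = Σ yᵢ × Lᵢ(x)
where Lᵢ(x) = Π_{j≠i} (x - xⱼ)/(xᵢ - xⱼ)

L_0(0.6) = (0.6 - 2)/(-1 - 2) × (0.6 - 5)/(-1 - 5) = 0.342222
L_1(0.6) = (0.6 - (-1))/(2 - (-1)) × (0.6 - 5)/(2 - 5) = 0.782222
L_2(0.6) = (0.6 - (-1))/(5 - (-1)) × (0.6 - 2)/(5 - 2) = -0.124444

P(0.6) = (-3)×L_0(0.6) + (-3)×L_1(0.6) + 2×L_2(0.6)
P(0.6) = -3.622222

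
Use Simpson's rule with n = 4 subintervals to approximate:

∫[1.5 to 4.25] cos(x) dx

f(x) = cos(x)
a = 1.5, b = 4.25, n = 4
h = (b - a)/n = 0.687500

Simpson's rule: (h/3)[f(x₀) + 4f(x₁) + 2f(x₂) + ... + f(xₙ)]

x_0 = 1.5000, f(x_0) = 0.070737, coefficient = 1
x_1 = 2.1875, f(x_1) = -0.578349, coefficient = 4
x_2 = 2.8750, f(x_2) = -0.964674, coefficient = 2
x_3 = 3.5625, f(x_3) = -0.912719, coefficient = 4
x_4 = 4.2500, f(x_4) = -0.446087, coefficient = 1

I ≈ (0.687500/3) × -8.268970 = -1.894972
Exact value: -1.892484
Error: 0.002488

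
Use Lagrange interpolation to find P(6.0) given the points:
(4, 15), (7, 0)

Lagrange interpolation formula:
P(x) = Σ yᵢ × Lᵢ(x)
where Lᵢ(x) = Π_{j≠i} (x - xⱼ)/(xᵢ - xⱼ)

L_0(6.0) = (6.0 - 7)/(4 - 7) = 0.333333
L_1(6.0) = (6.0 - 4)/(7 - 4) = 0.666667

P(6.0) = 15×L_0(6.0) + 0×L_1(6.0)
P(6.0) = 5.000000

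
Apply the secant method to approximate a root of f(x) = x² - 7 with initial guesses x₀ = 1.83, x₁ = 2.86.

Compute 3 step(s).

f(x) = x² - 7
x₀ = 1.83, x₁ = 2.86

Secant formula: x_{n+1} = x_n - f(x_n)(x_n - x_{n-1})/(f(x_n) - f(x_{n-1}))

Iteration 1:
  f(1.830000) = -3.651100
  f(2.860000) = 1.179600
  x_2 = 2.860000 - 1.179600×(2.860000 - 1.830000)/(1.179600 - (-3.651100))
       = 2.608486
Iteration 2:
  f(2.860000) = 1.179600
  f(2.608486) = -0.195800
  x_3 = 2.608486 - (-0.195800)×(2.608486 - 2.860000)/(-0.195800 - 1.179600)
       = 2.644291
Iteration 3:
  f(2.608486) = -0.195800
  f(2.644291) = -0.007723
  x_4 = 2.644291 - (-0.007723)×(2.644291 - 2.608486)/(-0.007723 - (-0.195800))
       = 2.645762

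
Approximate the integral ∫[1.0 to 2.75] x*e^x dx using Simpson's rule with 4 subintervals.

f(x) = x*e^x
a = 1.0, b = 2.75, n = 4
h = (b - a)/n = 0.437500

Simpson's rule: (h/3)[f(x₀) + 4f(x₁) + 2f(x₂) + ... + f(xₙ)]

x_0 = 1.0000, f(x_0) = 2.718282, coefficient = 1
x_1 = 1.4375, f(x_1) = 6.052101, coefficient = 4
x_2 = 1.8750, f(x_2) = 12.226536, coefficient = 2
x_3 = 2.3125, f(x_3) = 23.355423, coefficient = 4
x_4 = 2.7500, f(x_4) = 43.017238, coefficient = 1

I ≈ (0.437500/3) × 187.818686 = 27.390225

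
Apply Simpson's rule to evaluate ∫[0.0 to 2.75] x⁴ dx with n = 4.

f(x) = x⁴
a = 0.0, b = 2.75, n = 4
h = (b - a)/n = 0.687500

Simpson's rule: (h/3)[f(x₀) + 4f(x₁) + 2f(x₂) + ... + f(xₙ)]

x_0 = 0.0000, f(x_0) = 0.000000, coefficient = 1
x_1 = 0.6875, f(x_1) = 0.223404, coefficient = 4
x_2 = 1.3750, f(x_2) = 3.574463, coefficient = 2
x_3 = 2.0625, f(x_3) = 18.095718, coefficient = 4
x_4 = 2.7500, f(x_4) = 57.191406, coefficient = 1

I ≈ (0.687500/3) × 137.616821 = 31.537188
Exact value: 31.455273
Error: 0.081915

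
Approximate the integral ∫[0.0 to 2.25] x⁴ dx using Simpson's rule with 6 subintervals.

f(x) = x⁴
a = 0.0, b = 2.25, n = 6
h = (b - a)/n = 0.375000

Simpson's rule: (h/3)[f(x₀) + 4f(x₁) + 2f(x₂) + ... + f(xₙ)]

x_0 = 0.0000, f(x_0) = 0.000000, coefficient = 1
x_1 = 0.3750, f(x_1) = 0.019775, coefficient = 4
x_2 = 0.7500, f(x_2) = 0.316406, coefficient = 2
x_3 = 1.1250, f(x_3) = 1.601807, coefficient = 4
x_4 = 1.5000, f(x_4) = 5.062500, coefficient = 2
x_5 = 1.8750, f(x_5) = 12.359619, coefficient = 4
x_6 = 2.2500, f(x_6) = 25.628906, coefficient = 1

I ≈ (0.375000/3) × 92.311523 = 11.538940
Exact value: 11.533008
Error: 0.005933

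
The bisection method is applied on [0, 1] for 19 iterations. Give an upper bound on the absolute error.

Bisection error bound: |error| ≤ (b-a)/2^n
|error| ≤ (1 - 0)/2^19 = 1/2^19
|error| ≤ 0.0000019073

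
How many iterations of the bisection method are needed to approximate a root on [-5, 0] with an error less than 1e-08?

We need (b-a)/2^n ≤ 1e-08
(0 - (-5))/2^n ≤ 1e-08
5/2^n ≤ 1e-08
2^n ≥ 500000000
n ≥ log₂(500000000) = 28.90
n ≥ 29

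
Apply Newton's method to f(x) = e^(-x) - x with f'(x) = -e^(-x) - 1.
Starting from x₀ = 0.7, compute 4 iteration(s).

f(x) = e^(-x) - x
f'(x) = -e^(-x) - 1
x₀ = 0.7

Newton-Raphson formula: x_{n+1} = x_n - f(x_n)/f'(x_n)

Iteration 1:
  f(0.700000) = -0.203415
  f'(0.700000) = -1.496585
  x_1 = 0.700000 - (-0.203415)/(-1.496585) = 0.564081
Iteration 2:
  f(0.564081) = 0.004802
  f'(0.564081) = -1.568883
  x_2 = 0.564081 - 0.004802/(-1.568883) = 0.567142
Iteration 3:
  f(0.567142) = 0.000003
  f'(0.567142) = -1.567144
  x_3 = 0.567142 - 0.000003/(-1.567144) = 0.567143
Iteration 4:
  f(0.567143) = 0.000000
  f'(0.567143) = -1.567143
  x_4 = 0.567143 - 0.000000/(-1.567143) = 0.567143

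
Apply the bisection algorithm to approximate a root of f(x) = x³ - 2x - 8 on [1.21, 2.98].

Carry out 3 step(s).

f(x) = x³ - 2x - 8
Initial interval: [1.21, 2.98]

Iteration 1:
  c_1 = (1.210000 + 2.980000)/2 = 2.095000
  f(c_1) = f(2.095000) = -2.994993
  f(a) × f(c) ≥ 0, new interval: [2.095000, 2.980000]
Iteration 2:
  c_2 = (2.095000 + 2.980000)/2 = 2.537500
  f(c_2) = f(2.537500) = 3.263725
  f(a) × f(c) < 0, new interval: [2.095000, 2.537500]
Iteration 3:
  c_3 = (2.095000 + 2.537500)/2 = 2.316250
  f(c_3) = f(2.316250) = -0.205786
  f(a) × f(c) ≥ 0, new interval: [2.316250, 2.537500]

After 3 iteration(s), the approximation is c_3 = 2.316250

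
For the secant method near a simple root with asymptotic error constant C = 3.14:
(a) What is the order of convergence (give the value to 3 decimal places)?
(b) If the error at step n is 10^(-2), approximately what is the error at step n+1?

(a) Secant method has superlinear convergence with order φ = (1+√5)/2 ≈ 1.618.
    This means |e_{n+1}| ≈ C|e_n|^1.618.

(b) With |e_n| = 10^(-2) and C = 3.14:
    |e_{n+1}| ≈ 3.14 × (10^(-2))^1.618 = 3.14 × 10^(-3.24)

(a) ≈ 1.618 (golden ratio); (b) |e_{n+1}| ≈ 1.823e-03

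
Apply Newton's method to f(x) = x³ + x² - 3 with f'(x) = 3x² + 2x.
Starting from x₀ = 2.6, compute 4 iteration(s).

f(x) = x³ + x² - 3
f'(x) = 3x² + 2x
x₀ = 2.6

Newton-Raphson formula: x_{n+1} = x_n - f(x_n)/f'(x_n)

Iteration 1:
  f(2.600000) = 21.336000
  f'(2.600000) = 25.480000
  x_1 = 2.600000 - 21.336000/25.480000 = 1.762637
Iteration 2:
  f(1.762637) = 5.583212
  f'(1.762637) = 12.845946
  x_2 = 1.762637 - 5.583212/12.845946 = 1.328009
Iteration 3:
  f(1.328009) = 1.105696
  f'(1.328009) = 7.946842
  x_3 = 1.328009 - 1.105696/7.946842 = 1.188873
Iteration 4:
  f(1.188873) = 0.093792
  f'(1.188873) = 6.617999
  x_4 = 1.188873 - 0.093792/6.617999 = 1.174700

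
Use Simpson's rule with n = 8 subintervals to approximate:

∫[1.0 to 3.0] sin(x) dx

f(x) = sin(x)
a = 1.0, b = 3.0, n = 8
h = (b - a)/n = 0.250000

Simpson's rule: (h/3)[f(x₀) + 4f(x₁) + 2f(x₂) + ... + f(xₙ)]

x_0 = 1.0000, f(x_0) = 0.841471, coefficient = 1
x_1 = 1.2500, f(x_1) = 0.948985, coefficient = 4
x_2 = 1.5000, f(x_2) = 0.997495, coefficient = 2
x_3 = 1.7500, f(x_3) = 0.983986, coefficient = 4
x_4 = 2.0000, f(x_4) = 0.909297, coefficient = 2
x_5 = 2.2500, f(x_5) = 0.778073, coefficient = 4
x_6 = 2.5000, f(x_6) = 0.598472, coefficient = 2
x_7 = 2.7500, f(x_7) = 0.381661, coefficient = 4
x_8 = 3.0000, f(x_8) = 0.141120, coefficient = 1

I ≈ (0.250000/3) × 18.363939 = 1.530328
Exact value: 1.530295
Error: 0.000033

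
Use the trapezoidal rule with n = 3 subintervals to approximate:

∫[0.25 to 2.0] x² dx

f(x) = x²
a = 0.25, b = 2.0, n = 3
h = (b - a)/n = 0.583333

Trapezoidal rule: (h/2)[f(x₀) + 2f(x₁) + 2f(x₂) + ... + f(xₙ)]

x_0 = 0.2500, f(x_0) = 0.062500, coefficient = 1
x_1 = 0.8333, f(x_1) = 0.694444, coefficient = 2
x_2 = 1.4167, f(x_2) = 2.006944, coefficient = 2
x_3 = 2.0000, f(x_3) = 4.000000, coefficient = 1

I ≈ (0.583333/2) × 9.465278 = 2.760706
Exact value: 2.661458
Error: 0.099248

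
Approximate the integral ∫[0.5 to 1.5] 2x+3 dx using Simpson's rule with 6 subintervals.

f(x) = 2x+3
a = 0.5, b = 1.5, n = 6
h = (b - a)/n = 0.166667

Simpson's rule: (h/3)[f(x₀) + 4f(x₁) + 2f(x₂) + ... + f(xₙ)]

x_0 = 0.5000, f(x_0) = 4.000000, coefficient = 1
x_1 = 0.6667, f(x_1) = 4.333333, coefficient = 4
x_2 = 0.8333, f(x_2) = 4.666667, coefficient = 2
x_3 = 1.0000, f(x_3) = 5.000000, coefficient = 4
x_4 = 1.1667, f(x_4) = 5.333333, coefficient = 2
x_5 = 1.3333, f(x_5) = 5.666667, coefficient = 4
x_6 = 1.5000, f(x_6) = 6.000000, coefficient = 1

I ≈ (0.166667/3) × 90.000000 = 5.000000
Exact value: 5.000000
Error: 0.000000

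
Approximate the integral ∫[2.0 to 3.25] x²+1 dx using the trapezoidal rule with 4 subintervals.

f(x) = x²+1
a = 2.0, b = 3.25, n = 4
h = (b - a)/n = 0.312500

Trapezoidal rule: (h/2)[f(x₀) + 2f(x₁) + 2f(x₂) + ... + f(xₙ)]

x_0 = 2.0000, f(x_0) = 5.000000, coefficient = 1
x_1 = 2.3125, f(x_1) = 6.347656, coefficient = 2
x_2 = 2.6250, f(x_2) = 7.890625, coefficient = 2
x_3 = 2.9375, f(x_3) = 9.628906, coefficient = 2
x_4 = 3.2500, f(x_4) = 11.562500, coefficient = 1

I ≈ (0.312500/2) × 64.296875 = 10.046387
Exact value: 10.026042
Error: 0.020345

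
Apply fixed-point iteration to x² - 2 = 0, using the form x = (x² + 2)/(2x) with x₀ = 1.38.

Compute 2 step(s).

Equation: x² - 2 = 0
Fixed-point form: x = (x² + 2)/(2x)
x₀ = 1.38

x_1 = g(1.380000) = 1.414638
x_2 = g(1.414638) = 1.414214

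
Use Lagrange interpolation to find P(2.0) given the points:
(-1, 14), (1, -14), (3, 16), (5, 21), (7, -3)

Lagrange interpolation formula:
P(x) = Σ yᵢ × Lᵢ(x)
where Lᵢ(x) = Π_{j≠i} (x - xⱼ)/(xᵢ - xⱼ)

L_0(2.0) = (2.0 - 1)/(-1 - 1) × (2.0 - 3)/(-1 - 3) × (2.0 - 5)/(-1 - 5) × (2.0 - 7)/(-1 - 7) = -0.039062
L_1(2.0) = (2.0 - (-1))/(1 - (-1)) × (2.0 - 3)/(1 - 3) × (2.0 - 5)/(1 - 5) × (2.0 - 7)/(1 - 7) = 0.468750
L_2(2.0) = (2.0 - (-1))/(3 - (-1)) × (2.0 - 1)/(3 - 1) × (2.0 - 5)/(3 - 5) × (2.0 - 7)/(3 - 7) = 0.703125
L_3(2.0) = (2.0 - (-1))/(5 - (-1)) × (2.0 - 1)/(5 - 1) × (2.0 - 3)/(5 - 3) × (2.0 - 7)/(5 - 7) = -0.156250
L_4(2.0) = (2.0 - (-1))/(7 - (-1)) × (2.0 - 1)/(7 - 1) × (2.0 - 3)/(7 - 3) × (2.0 - 5)/(7 - 5) = 0.023438

P(2.0) = 14×L_0(2.0) + (-14)×L_1(2.0) + 16×L_2(2.0) + 21×L_3(2.0) + (-3)×L_4(2.0)
P(2.0) = 0.789062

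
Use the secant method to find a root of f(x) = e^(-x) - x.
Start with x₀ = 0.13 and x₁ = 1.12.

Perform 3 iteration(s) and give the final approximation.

f(x) = e^(-x) - x
x₀ = 0.13, x₁ = 1.12

Secant formula: x_{n+1} = x_n - f(x_n)(x_n - x_{n-1})/(f(x_n) - f(x_{n-1}))

Iteration 1:
  f(0.130000) = 0.748095
  f(1.120000) = -0.793720
  x_2 = 1.120000 - (-0.793720)×(1.120000 - 0.130000)/(-0.793720 - 0.748095)
       = 0.610352
Iteration 2:
  f(1.120000) = -0.793720
  f(0.610352) = -0.067193
  x_3 = 0.610352 - (-0.067193)×(0.610352 - 1.120000)/(-0.067193 - (-0.793720))
       = 0.563218
Iteration 3:
  f(0.610352) = -0.067193
  f(0.563218) = 0.006157
  x_4 = 0.563218 - 0.006157×(0.563218 - 0.610352)/(0.006157 - (-0.067193))
       = 0.567174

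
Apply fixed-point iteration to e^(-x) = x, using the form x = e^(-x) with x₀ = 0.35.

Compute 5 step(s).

Equation: e^(-x) = x
Fixed-point form: x = e^(-x)
x₀ = 0.35

x_1 = g(0.350000) = 0.704688
x_2 = g(0.704688) = 0.494263
x_3 = g(0.494263) = 0.610020
x_4 = g(0.610020) = 0.543340
x_5 = g(0.543340) = 0.580805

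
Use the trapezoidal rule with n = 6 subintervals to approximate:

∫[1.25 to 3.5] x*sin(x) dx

f(x) = x*sin(x)
a = 1.25, b = 3.5, n = 6
h = (b - a)/n = 0.375000

Trapezoidal rule: (h/2)[f(x₀) + 2f(x₁) + 2f(x₂) + ... + f(xₙ)]

x_0 = 1.2500, f(x_0) = 1.186231, coefficient = 1
x_1 = 1.6250, f(x_1) = 1.622613, coefficient = 2
x_2 = 2.0000, f(x_2) = 1.818595, coefficient = 2
x_3 = 2.3750, f(x_3) = 1.647502, coefficient = 2
x_4 = 2.7500, f(x_4) = 1.049568, coefficient = 2
x_5 = 3.1250, f(x_5) = 0.051850, coefficient = 2
x_6 = 3.5000, f(x_6) = -1.227741, coefficient = 1

I ≈ (0.375000/2) × 12.338745 = 2.313515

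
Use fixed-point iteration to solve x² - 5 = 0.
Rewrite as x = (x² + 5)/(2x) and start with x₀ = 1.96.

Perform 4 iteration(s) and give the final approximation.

Equation: x² - 5 = 0
Fixed-point form: x = (x² + 5)/(2x)
x₀ = 1.96

x_1 = g(1.960000) = 2.255510
x_2 = g(2.255510) = 2.236152
x_3 = g(2.236152) = 2.236068
x_4 = g(2.236068) = 2.236068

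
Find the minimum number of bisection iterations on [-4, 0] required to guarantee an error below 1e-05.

We need (b-a)/2^n ≤ 1e-05
(0 - (-4))/2^n ≤ 1e-05
4/2^n ≤ 1e-05
2^n ≥ 400000
n ≥ log₂(400000) = 18.61
n ≥ 19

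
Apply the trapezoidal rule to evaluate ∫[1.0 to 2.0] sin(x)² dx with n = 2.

f(x) = sin(x)²
a = 1.0, b = 2.0, n = 2
h = (b - a)/n = 0.500000

Trapezoidal rule: (h/2)[f(x₀) + 2f(x₁) + 2f(x₂) + ... + f(xₙ)]

x_0 = 1.0000, f(x_0) = 0.708073, coefficient = 1
x_1 = 1.5000, f(x_1) = 0.994996, coefficient = 2
x_2 = 2.0000, f(x_2) = 0.826822, coefficient = 1

I ≈ (0.500000/2) × 3.524888 = 0.881222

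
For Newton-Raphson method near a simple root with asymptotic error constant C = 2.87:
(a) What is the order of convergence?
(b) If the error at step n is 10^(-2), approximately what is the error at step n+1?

(a) Newton-Raphson has quadratic (order 2) convergence near simple roots.
    This means |e_{n+1}| ≈ C|e_n|².

(b) With |e_n| = 10^(-2) and C = 2.87:
    |e_{n+1}| ≈ 2.87 × (10^(-2))² = 2.87 × 10^(-4)

(a) 2 (quadratic); (b) |e_{n+1}| ≈ 2.870e-04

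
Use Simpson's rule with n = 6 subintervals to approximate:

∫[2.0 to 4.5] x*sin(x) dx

f(x) = x*sin(x)
a = 2.0, b = 4.5, n = 6
h = (b - a)/n = 0.416667

Simpson's rule: (h/3)[f(x₀) + 4f(x₁) + 2f(x₂) + ... + f(xₙ)]

x_0 = 2.0000, f(x_0) = 1.818595, coefficient = 1
x_1 = 2.4167, f(x_1) = 1.602443, coefficient = 4
x_2 = 2.8333, f(x_2) = 0.859635, coefficient = 2
x_3 = 3.2500, f(x_3) = -0.351634, coefficient = 4
x_4 = 3.6667, f(x_4) = -1.838016, coefficient = 2
x_5 = 4.0833, f(x_5) = -3.301716, coefficient = 4
x_6 = 4.5000, f(x_6) = -4.398886, coefficient = 1

I ≈ (0.416667/3) × -12.740680 = -1.769539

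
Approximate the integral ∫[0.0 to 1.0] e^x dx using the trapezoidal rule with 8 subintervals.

f(x) = e^x
a = 0.0, b = 1.0, n = 8
h = (b - a)/n = 0.125000

Trapezoidal rule: (h/2)[f(x₀) + 2f(x₁) + 2f(x₂) + ... + f(xₙ)]

x_0 = 0.0000, f(x_0) = 1.000000, coefficient = 1
x_1 = 0.1250, f(x_1) = 1.133148, coefficient = 2
x_2 = 0.2500, f(x_2) = 1.284025, coefficient = 2
x_3 = 0.3750, f(x_3) = 1.454991, coefficient = 2
x_4 = 0.5000, f(x_4) = 1.648721, coefficient = 2
x_5 = 0.6250, f(x_5) = 1.868246, coefficient = 2
x_6 = 0.7500, f(x_6) = 2.117000, coefficient = 2
x_7 = 0.8750, f(x_7) = 2.398875, coefficient = 2
x_8 = 1.0000, f(x_8) = 2.718282, coefficient = 1

I ≈ (0.125000/2) × 27.528297 = 1.720519
Exact value: 1.718282
Error: 0.002237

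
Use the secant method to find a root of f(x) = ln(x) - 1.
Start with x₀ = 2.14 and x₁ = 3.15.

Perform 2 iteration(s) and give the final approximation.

f(x) = ln(x) - 1
x₀ = 2.14, x₁ = 3.15

Secant formula: x_{n+1} = x_n - f(x_n)(x_n - x_{n-1})/(f(x_n) - f(x_{n-1}))

Iteration 1:
  f(2.140000) = -0.239194
  f(3.150000) = 0.147402
  x_2 = 3.150000 - 0.147402×(3.150000 - 2.140000)/(0.147402 - (-0.239194))
       = 2.764905
Iteration 2:
  f(3.150000) = 0.147402
  f(2.764905) = 0.017006
  x_3 = 2.764905 - 0.017006×(2.764905 - 3.150000)/(0.017006 - 0.147402)
       = 2.714681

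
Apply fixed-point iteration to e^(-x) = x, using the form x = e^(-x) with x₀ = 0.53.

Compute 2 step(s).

Equation: e^(-x) = x
Fixed-point form: x = e^(-x)
x₀ = 0.53

x_1 = g(0.530000) = 0.588605
x_2 = g(0.588605) = 0.555101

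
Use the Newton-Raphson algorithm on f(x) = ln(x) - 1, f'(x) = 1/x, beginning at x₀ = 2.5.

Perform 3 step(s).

f(x) = ln(x) - 1
f'(x) = 1/x
x₀ = 2.5

Newton-Raphson formula: x_{n+1} = x_n - f(x_n)/f'(x_n)

Iteration 1:
  f(2.500000) = -0.083709
  f'(2.500000) = 0.400000
  x_1 = 2.500000 - (-0.083709)/0.400000 = 2.709273
Iteration 2:
  f(2.709273) = -0.003320
  f'(2.709273) = 0.369103
  x_2 = 2.709273 - (-0.003320)/0.369103 = 2.718267
Iteration 3:
  f(2.718267) = -0.000005
  f'(2.718267) = 0.367881
  x_3 = 2.718267 - (-0.000005)/0.367881 = 2.718282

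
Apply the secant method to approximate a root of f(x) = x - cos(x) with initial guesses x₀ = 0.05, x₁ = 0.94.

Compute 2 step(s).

f(x) = x - cos(x)
x₀ = 0.05, x₁ = 0.94

Secant formula: x_{n+1} = x_n - f(x_n)(x_n - x_{n-1})/(f(x_n) - f(x_{n-1}))

Iteration 1:
  f(0.050000) = -0.948750
  f(0.940000) = 0.350212
  x_2 = 0.940000 - 0.350212×(0.940000 - 0.050000)/(0.350212 - (-0.948750))
       = 0.700048
Iteration 2:
  f(0.940000) = 0.350212
  f(0.700048) = -0.064763
  x_3 = 0.700048 - (-0.064763)×(0.700048 - 0.940000)/(-0.064763 - 0.350212)
       = 0.737496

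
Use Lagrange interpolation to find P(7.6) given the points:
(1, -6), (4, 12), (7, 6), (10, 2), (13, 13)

Lagrange interpolation formula:
P(x) = Σ yᵢ × Lᵢ(x)
where Lᵢ(x) = Π_{j≠i} (x - xⱼ)/(xᵢ - xⱼ)

L_0(7.6) = (7.6 - 4)/(1 - 4) × (7.6 - 7)/(1 - 7) × (7.6 - 10)/(1 - 10) × (7.6 - 13)/(1 - 13) = 0.014400
L_1(7.6) = (7.6 - 1)/(4 - 1) × (7.6 - 7)/(4 - 7) × (7.6 - 10)/(4 - 10) × (7.6 - 13)/(4 - 13) = -0.105600
L_2(7.6) = (7.6 - 1)/(7 - 1) × (7.6 - 4)/(7 - 4) × (7.6 - 10)/(7 - 10) × (7.6 - 13)/(7 - 13) = 0.950400
L_3(7.6) = (7.6 - 1)/(10 - 1) × (7.6 - 4)/(10 - 4) × (7.6 - 7)/(10 - 7) × (7.6 - 13)/(10 - 13) = 0.158400
L_4(7.6) = (7.6 - 1)/(13 - 1) × (7.6 - 4)/(13 - 4) × (7.6 - 7)/(13 - 7) × (7.6 - 10)/(13 - 10) = -0.017600

P(7.6) = (-6)×L_0(7.6) + 12×L_1(7.6) + 6×L_2(7.6) + 2×L_3(7.6) + 13×L_4(7.6)
P(7.6) = 4.436800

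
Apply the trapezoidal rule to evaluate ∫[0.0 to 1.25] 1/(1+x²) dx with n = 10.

f(x) = 1/(1+x²)
a = 0.0, b = 1.25, n = 10
h = (b - a)/n = 0.125000

Trapezoidal rule: (h/2)[f(x₀) + 2f(x₁) + 2f(x₂) + ... + f(xₙ)]

x_0 = 0.0000, f(x_0) = 1.000000, coefficient = 1
x_1 = 0.1250, f(x_1) = 0.984615, coefficient = 2
x_2 = 0.2500, f(x_2) = 0.941176, coefficient = 2
x_3 = 0.3750, f(x_3) = 0.876712, coefficient = 2
x_4 = 0.5000, f(x_4) = 0.800000, coefficient = 2
x_5 = 0.6250, f(x_5) = 0.719101, coefficient = 2
x_6 = 0.7500, f(x_6) = 0.640000, coefficient = 2
x_7 = 0.8750, f(x_7) = 0.566372, coefficient = 2
x_8 = 1.0000, f(x_8) = 0.500000, coefficient = 2
x_9 = 1.1250, f(x_9) = 0.441379, coefficient = 2
x_10 = 1.2500, f(x_10) = 0.390244, coefficient = 1

I ≈ (0.125000/2) × 14.328957 = 0.895560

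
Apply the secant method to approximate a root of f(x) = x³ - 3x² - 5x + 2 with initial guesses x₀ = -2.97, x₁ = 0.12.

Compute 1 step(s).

f(x) = x³ - 3x² - 5x + 2
x₀ = -2.97, x₁ = 0.12

Secant formula: x_{n+1} = x_n - f(x_n)(x_n - x_{n-1})/(f(x_n) - f(x_{n-1}))

Iteration 1:
  f(-2.970000) = -35.810773
  f(0.120000) = 1.358528
  x_2 = 0.120000 - 1.358528×(0.120000 - (-2.970000))/(1.358528 - (-35.810773))
       = 0.007061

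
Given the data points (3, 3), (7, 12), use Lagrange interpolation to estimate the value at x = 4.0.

Lagrange interpolation formula:
P(x) = Σ yᵢ × Lᵢ(x)
where Lᵢ(x) = Π_{j≠i} (x - xⱼ)/(xᵢ - xⱼ)

L_0(4.0) = (4.0 - 7)/(3 - 7) = 0.750000
L_1(4.0) = (4.0 - 3)/(7 - 3) = 0.250000

P(4.0) = 3×L_0(4.0) + 12×L_1(4.0)
P(4.0) = 5.250000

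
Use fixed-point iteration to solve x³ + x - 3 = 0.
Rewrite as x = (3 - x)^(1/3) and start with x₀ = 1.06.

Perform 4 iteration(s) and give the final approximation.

Equation: x³ + x - 3 = 0
Fixed-point form: x = (3 - x)^(1/3)
x₀ = 1.06

x_1 = g(1.060000) = 1.247194
x_2 = g(1.247194) = 1.205715
x_3 = g(1.205715) = 1.215152
x_4 = g(1.215152) = 1.213018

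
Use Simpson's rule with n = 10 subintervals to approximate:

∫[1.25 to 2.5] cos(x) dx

f(x) = cos(x)
a = 1.25, b = 2.5, n = 10
h = (b - a)/n = 0.125000

Simpson's rule: (h/3)[f(x₀) + 4f(x₁) + 2f(x₂) + ... + f(xₙ)]

x_0 = 1.2500, f(x_0) = 0.315322, coefficient = 1
x_1 = 1.3750, f(x_1) = 0.194548, coefficient = 4
x_2 = 1.5000, f(x_2) = 0.070737, coefficient = 2
x_3 = 1.6250, f(x_3) = -0.054177, coefficient = 4
x_4 = 1.7500, f(x_4) = -0.178246, coefficient = 2
x_5 = 1.8750, f(x_5) = -0.299534, coefficient = 4
x_6 = 2.0000, f(x_6) = -0.416147, coefficient = 2
x_7 = 2.1250, f(x_7) = -0.526266, coefficient = 4
x_8 = 2.2500, f(x_8) = -0.628174, coefficient = 2
x_9 = 2.3750, f(x_9) = -0.720278, coefficient = 4
x_10 = 2.5000, f(x_10) = -0.801144, coefficient = 1

I ≈ (0.125000/3) × -8.412311 = -0.350513
Exact value: -0.350512
Error: 0.000000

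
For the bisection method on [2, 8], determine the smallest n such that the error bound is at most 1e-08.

We need (b-a)/2^n ≤ 1e-08
(8 - 2)/2^n ≤ 1e-08
6/2^n ≤ 1e-08
2^n ≥ 600000000
n ≥ log₂(600000000) = 29.16
n ≥ 30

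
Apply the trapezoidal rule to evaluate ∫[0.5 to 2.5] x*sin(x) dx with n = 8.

f(x) = x*sin(x)
a = 0.5, b = 2.5, n = 8
h = (b - a)/n = 0.250000

Trapezoidal rule: (h/2)[f(x₀) + 2f(x₁) + 2f(x₂) + ... + f(xₙ)]

x_0 = 0.5000, f(x_0) = 0.239713, coefficient = 1
x_1 = 0.7500, f(x_1) = 0.511229, coefficient = 2
x_2 = 1.0000, f(x_2) = 0.841471, coefficient = 2
x_3 = 1.2500, f(x_3) = 1.186231, coefficient = 2
x_4 = 1.5000, f(x_4) = 1.496242, coefficient = 2
x_5 = 1.7500, f(x_5) = 1.721975, coefficient = 2
x_6 = 2.0000, f(x_6) = 1.818595, coefficient = 2
x_7 = 2.2500, f(x_7) = 1.750665, coefficient = 2
x_8 = 2.5000, f(x_8) = 1.496180, coefficient = 1

I ≈ (0.250000/2) × 20.388710 = 2.548589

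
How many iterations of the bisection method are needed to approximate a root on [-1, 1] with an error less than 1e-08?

We need (b-a)/2^n ≤ 1e-08
(1 - (-1))/2^n ≤ 1e-08
2/2^n ≤ 1e-08
2^n ≥ 200000000
n ≥ log₂(200000000) = 27.58
n ≥ 28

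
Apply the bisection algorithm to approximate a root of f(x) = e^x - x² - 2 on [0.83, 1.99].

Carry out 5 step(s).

f(x) = e^x - x² - 2
Initial interval: [0.83, 1.99]

Iteration 1:
  c_1 = (0.830000 + 1.990000)/2 = 1.410000
  f(c_1) = f(1.410000) = 0.107855
  f(a) × f(c) < 0, new interval: [0.830000, 1.410000]
Iteration 2:
  c_2 = (0.830000 + 1.410000)/2 = 1.120000
  f(c_2) = f(1.120000) = -0.189546
  f(a) × f(c) ≥ 0, new interval: [1.120000, 1.410000]
Iteration 3:
  c_3 = (1.120000 + 1.410000)/2 = 1.265000
  f(c_3) = f(1.265000) = -0.057132
  f(a) × f(c) ≥ 0, new interval: [1.265000, 1.410000]
Iteration 4:
  c_4 = (1.265000 + 1.410000)/2 = 1.337500
  f(c_4) = f(1.337500) = 0.020602
  f(a) × f(c) < 0, new interval: [1.265000, 1.337500]
Iteration 5:
  c_5 = (1.265000 + 1.337500)/2 = 1.301250
  f(c_5) = f(1.301250) = -0.019365
  f(a) × f(c) ≥ 0, new interval: [1.301250, 1.337500]

After 5 iteration(s), the approximation is c_5 = 1.301250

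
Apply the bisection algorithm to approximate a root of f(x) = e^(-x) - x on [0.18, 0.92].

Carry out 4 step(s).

f(x) = e^(-x) - x
Initial interval: [0.18, 0.92]

Iteration 1:
  c_1 = (0.180000 + 0.920000)/2 = 0.550000
  f(c_1) = f(0.550000) = 0.026950
  f(a) × f(c) ≥ 0, new interval: [0.550000, 0.920000]
Iteration 2:
  c_2 = (0.550000 + 0.920000)/2 = 0.735000
  f(c_2) = f(0.735000) = -0.255495
  f(a) × f(c) < 0, new interval: [0.550000, 0.735000]
Iteration 3:
  c_3 = (0.550000 + 0.735000)/2 = 0.642500
  f(c_3) = f(0.642500) = -0.116524
  f(a) × f(c) < 0, new interval: [0.550000, 0.642500]
Iteration 4:
  c_4 = (0.550000 + 0.642500)/2 = 0.596250
  f(c_4) = f(0.596250) = -0.045376
  f(a) × f(c) < 0, new interval: [0.550000, 0.596250]

After 4 iteration(s), the approximation is c_4 = 0.596250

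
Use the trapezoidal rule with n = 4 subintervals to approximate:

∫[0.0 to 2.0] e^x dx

f(x) = e^x
a = 0.0, b = 2.0, n = 4
h = (b - a)/n = 0.500000

Trapezoidal rule: (h/2)[f(x₀) + 2f(x₁) + 2f(x₂) + ... + f(xₙ)]

x_0 = 0.0000, f(x_0) = 1.000000, coefficient = 1
x_1 = 0.5000, f(x_1) = 1.648721, coefficient = 2
x_2 = 1.0000, f(x_2) = 2.718282, coefficient = 2
x_3 = 1.5000, f(x_3) = 4.481689, coefficient = 2
x_4 = 2.0000, f(x_4) = 7.389056, coefficient = 1

I ≈ (0.500000/2) × 26.086440 = 6.521610
Exact value: 6.389056
Error: 0.132554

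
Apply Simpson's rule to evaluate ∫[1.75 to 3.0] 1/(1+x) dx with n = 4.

f(x) = 1/(1+x)
a = 1.75, b = 3.0, n = 4
h = (b - a)/n = 0.312500

Simpson's rule: (h/3)[f(x₀) + 4f(x₁) + 2f(x₂) + ... + f(xₙ)]

x_0 = 1.7500, f(x_0) = 0.363636, coefficient = 1
x_1 = 2.0625, f(x_1) = 0.326531, coefficient = 4
x_2 = 2.3750, f(x_2) = 0.296296, coefficient = 2
x_3 = 2.6875, f(x_3) = 0.271186, coefficient = 4
x_4 = 3.0000, f(x_4) = 0.250000, coefficient = 1

I ≈ (0.312500/3) × 3.597097 = 0.374698
Exact value: 0.374693
Error: 0.000004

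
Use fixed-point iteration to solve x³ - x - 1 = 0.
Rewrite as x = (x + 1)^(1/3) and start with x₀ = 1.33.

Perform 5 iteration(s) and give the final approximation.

Equation: x³ - x - 1 = 0
Fixed-point form: x = (x + 1)^(1/3)
x₀ = 1.33

x_1 = g(1.330000) = 1.325721
x_2 = g(1.325721) = 1.324908
x_3 = g(1.324908) = 1.324754
x_4 = g(1.324754) = 1.324725
x_5 = g(1.324725) = 1.324719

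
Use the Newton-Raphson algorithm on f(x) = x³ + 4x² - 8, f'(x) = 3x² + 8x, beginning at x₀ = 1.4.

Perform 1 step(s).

f(x) = x³ + 4x² - 8
f'(x) = 3x² + 8x
x₀ = 1.4

Newton-Raphson formula: x_{n+1} = x_n - f(x_n)/f'(x_n)

Iteration 1:
  f(1.400000) = 2.584000
  f'(1.400000) = 17.080000
  x_1 = 1.400000 - 2.584000/17.080000 = 1.248712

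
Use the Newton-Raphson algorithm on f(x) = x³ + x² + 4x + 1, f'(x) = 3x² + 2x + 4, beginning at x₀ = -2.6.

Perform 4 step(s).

f(x) = x³ + x² + 4x + 1
f'(x) = 3x² + 2x + 4
x₀ = -2.6

Newton-Raphson formula: x_{n+1} = x_n - f(x_n)/f'(x_n)

Iteration 1:
  f(-2.600000) = -20.216000
  f'(-2.600000) = 19.080000
  x_1 = -2.600000 - (-20.216000)/19.080000 = -1.540461
Iteration 2:
  f(-1.540461) = -6.444371
  f'(-1.540461) = 8.038140
  x_2 = -1.540461 - (-6.444371)/8.038140 = -0.738737
Iteration 3:
  f(-0.738737) = -1.812369
  f'(-0.738737) = 4.159723
  x_3 = -0.738737 - (-1.812369)/4.159723 = -0.303043
Iteration 4:
  f(-0.303043) = -0.148165
  f'(-0.303043) = 3.669419
  x_4 = -0.303043 - (-0.148165)/3.669419 = -0.262664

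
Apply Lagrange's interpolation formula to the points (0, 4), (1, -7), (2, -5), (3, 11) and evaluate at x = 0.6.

Lagrange interpolation formula:
P(x) = Σ yᵢ × Lᵢ(x)
where Lᵢ(x) = Π_{j≠i} (x - xⱼ)/(xᵢ - xⱼ)

L_0(0.6) = (0.6 - 1)/(0 - 1) × (0.6 - 2)/(0 - 2) × (0.6 - 3)/(0 - 3) = 0.224000
L_1(0.6) = (0.6 - 0)/(1 - 0) × (0.6 - 2)/(1 - 2) × (0.6 - 3)/(1 - 3) = 1.008000
L_2(0.6) = (0.6 - 0)/(2 - 0) × (0.6 - 1)/(2 - 1) × (0.6 - 3)/(2 - 3) = -0.288000
L_3(0.6) = (0.6 - 0)/(3 - 0) × (0.6 - 1)/(3 - 1) × (0.6 - 2)/(3 - 2) = 0.056000

P(0.6) = 4×L_0(0.6) + (-7)×L_1(0.6) + (-5)×L_2(0.6) + 11×L_3(0.6)
P(0.6) = -4.104000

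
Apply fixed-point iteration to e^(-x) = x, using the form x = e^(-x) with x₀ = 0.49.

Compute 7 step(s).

Equation: e^(-x) = x
Fixed-point form: x = e^(-x)
x₀ = 0.49

x_1 = g(0.490000) = 0.612626
x_2 = g(0.612626) = 0.541926
x_3 = g(0.541926) = 0.581627
x_4 = g(0.581627) = 0.558988
x_5 = g(0.558988) = 0.571787
x_6 = g(0.571787) = 0.564516
x_7 = g(0.564516) = 0.568636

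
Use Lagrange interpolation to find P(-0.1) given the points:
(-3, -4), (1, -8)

Lagrange interpolation formula:
P(x) = Σ yᵢ × Lᵢ(x)
where Lᵢ(x) = Π_{j≠i} (x - xⱼ)/(xᵢ - xⱼ)

L_0(-0.1) = (-0.1 - 1)/(-3 - 1) = 0.275000
L_1(-0.1) = (-0.1 - (-3))/(1 - (-3)) = 0.725000

P(-0.1) = (-4)×L_0(-0.1) + (-8)×L_1(-0.1)
P(-0.1) = -6.900000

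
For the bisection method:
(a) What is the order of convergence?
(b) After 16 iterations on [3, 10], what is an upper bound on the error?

(a) Bisection has linear (order 1) convergence; the error is halved each step.

(b) Error bound = (b-a)/2^n = (10 - 3)/2^{16}
    = 7/2^{16}

(a) 1 (linear); (b) error ≤ 1.07e-04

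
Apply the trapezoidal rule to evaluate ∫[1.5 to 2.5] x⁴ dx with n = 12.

f(x) = x⁴
a = 1.5, b = 2.5, n = 12
h = (b - a)/n = 0.083333

Trapezoidal rule: (h/2)[f(x₀) + 2f(x₁) + 2f(x₂) + ... + f(xₙ)]

x_0 = 1.5000, f(x_0) = 5.062500, coefficient = 1
x_1 = 1.5833, f(x_1) = 6.284770, coefficient = 2
x_2 = 1.6667, f(x_2) = 7.716049, coefficient = 2
x_3 = 1.7500, f(x_3) = 9.378906, coefficient = 2
x_4 = 1.8333, f(x_4) = 11.297068, coefficient = 2
x_5 = 1.9167, f(x_5) = 13.495419, coefficient = 2
x_6 = 2.0000, f(x_6) = 16.000000, coefficient = 2
x_7 = 2.0833, f(x_7) = 18.838011, coefficient = 2
x_8 = 2.1667, f(x_8) = 22.037809, coefficient = 2
x_9 = 2.2500, f(x_9) = 25.628906, coefficient = 2
x_10 = 2.3333, f(x_10) = 29.641975, coefficient = 2
x_11 = 2.4167, f(x_11) = 34.108845, coefficient = 2
x_12 = 2.5000, f(x_12) = 39.062500, coefficient = 1

I ≈ (0.083333/2) × 432.980517 = 18.040855
Exact value: 18.012500
Error: 0.028355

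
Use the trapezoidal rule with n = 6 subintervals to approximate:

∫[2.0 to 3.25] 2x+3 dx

f(x) = 2x+3
a = 2.0, b = 3.25, n = 6
h = (b - a)/n = 0.208333

Trapezoidal rule: (h/2)[f(x₀) + 2f(x₁) + 2f(x₂) + ... + f(xₙ)]

x_0 = 2.0000, f(x_0) = 7.000000, coefficient = 1
x_1 = 2.2083, f(x_1) = 7.416667, coefficient = 2
x_2 = 2.4167, f(x_2) = 7.833333, coefficient = 2
x_3 = 2.6250, f(x_3) = 8.250000, coefficient = 2
x_4 = 2.8333, f(x_4) = 8.666667, coefficient = 2
x_5 = 3.0417, f(x_5) = 9.083333, coefficient = 2
x_6 = 3.2500, f(x_6) = 9.500000, coefficient = 1

I ≈ (0.208333/2) × 99.000000 = 10.312500
Exact value: 10.312500
Error: 0.000000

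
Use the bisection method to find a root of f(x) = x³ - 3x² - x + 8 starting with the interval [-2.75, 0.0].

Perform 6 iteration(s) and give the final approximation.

f(x) = x³ - 3x² - x + 8
Initial interval: [-2.75, 0.0]

Iteration 1:
  c_1 = (-2.750000 + 0.000000)/2 = -1.375000
  f(c_1) = f(-1.375000) = 1.103516
  f(a) × f(c) < 0, new interval: [-2.750000, -1.375000]
Iteration 2:
  c_2 = (-2.750000 + (-1.375000))/2 = -2.062500
  f(c_2) = f(-2.062500) = -11.472900
  f(a) × f(c) ≥ 0, new interval: [-2.062500, -1.375000]
Iteration 3:
  c_3 = (-2.062500 + (-1.375000))/2 = -1.718750
  f(c_3) = f(-1.718750) = -4.220917
  f(a) × f(c) ≥ 0, new interval: [-1.718750, -1.375000]
Iteration 4:
  c_4 = (-1.718750 + (-1.375000))/2 = -1.546875
  f(c_4) = f(-1.546875) = -1.332989
  f(a) × f(c) ≥ 0, new interval: [-1.546875, -1.375000]
Iteration 5:
  c_5 = (-1.546875 + (-1.375000))/2 = -1.460938
  f(c_5) = f(-1.460938) = -0.060213
  f(a) × f(c) ≥ 0, new interval: [-1.460938, -1.375000]
Iteration 6:
  c_6 = (-1.460938 + (-1.375000))/2 = -1.417969
  f(c_6) = f(-1.417969) = 0.535044
  f(a) × f(c) < 0, new interval: [-1.460938, -1.417969]

After 6 iteration(s), the approximation is c_6 = -1.417969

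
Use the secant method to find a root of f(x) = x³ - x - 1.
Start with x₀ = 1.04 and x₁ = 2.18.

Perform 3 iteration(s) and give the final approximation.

f(x) = x³ - x - 1
x₀ = 1.04, x₁ = 2.18

Secant formula: x_{n+1} = x_n - f(x_n)(x_n - x_{n-1})/(f(x_n) - f(x_{n-1}))

Iteration 1:
  f(1.040000) = -0.915136
  f(2.180000) = 7.180232
  x_2 = 2.180000 - 7.180232×(2.180000 - 1.040000)/(7.180232 - (-0.915136))
       = 1.168871
Iteration 2:
  f(2.180000) = 7.180232
  f(1.168871) = -0.571891
  x_3 = 1.168871 - (-0.571891)×(1.168871 - 2.180000)/(-0.571891 - 7.180232)
       = 1.243464
Iteration 3:
  f(1.168871) = -0.571891
  f(1.243464) = -0.320817
  x_4 = 1.243464 - (-0.320817)×(1.243464 - 1.168871)/(-0.320817 - (-0.571891))
       = 1.338778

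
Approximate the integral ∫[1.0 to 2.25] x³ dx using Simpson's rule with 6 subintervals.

f(x) = x³
a = 1.0, b = 2.25, n = 6
h = (b - a)/n = 0.208333

Simpson's rule: (h/3)[f(x₀) + 4f(x₁) + 2f(x₂) + ... + f(xₙ)]

x_0 = 1.0000, f(x_0) = 1.000000, coefficient = 1
x_1 = 1.2083, f(x_1) = 1.764251, coefficient = 4
x_2 = 1.4167, f(x_2) = 2.843171, coefficient = 2
x_3 = 1.6250, f(x_3) = 4.291016, coefficient = 4
x_4 = 1.8333, f(x_4) = 6.162037, coefficient = 2
x_5 = 2.0417, f(x_5) = 8.510489, coefficient = 4
x_6 = 2.2500, f(x_6) = 11.390625, coefficient = 1

I ≈ (0.208333/3) × 88.664063 = 6.157227
Exact value: 6.157227
Error: 0.000000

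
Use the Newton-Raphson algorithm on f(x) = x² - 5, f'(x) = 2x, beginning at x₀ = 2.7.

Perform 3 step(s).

f(x) = x² - 5
f'(x) = 2x
x₀ = 2.7

Newton-Raphson formula: x_{n+1} = x_n - f(x_n)/f'(x_n)

Iteration 1:
  f(2.700000) = 2.290000
  f'(2.700000) = 5.400000
  x_1 = 2.700000 - 2.290000/5.400000 = 2.275926
Iteration 2:
  f(2.275926) = 0.179839
  f'(2.275926) = 4.551852
  x_2 = 2.275926 - 0.179839/4.551852 = 2.236417
Iteration 3:
  f(2.236417) = 0.001561
  f'(2.236417) = 4.472834
  x_3 = 2.236417 - 0.001561/4.472834 = 2.236068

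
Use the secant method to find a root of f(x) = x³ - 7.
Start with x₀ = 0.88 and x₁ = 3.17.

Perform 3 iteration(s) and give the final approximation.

f(x) = x³ - 7
x₀ = 0.88, x₁ = 3.17

Secant formula: x_{n+1} = x_n - f(x_n)(x_n - x_{n-1})/(f(x_n) - f(x_{n-1}))

Iteration 1:
  f(0.880000) = -6.318528
  f(3.170000) = 24.855013
  x_2 = 3.170000 - 24.855013×(3.170000 - 0.880000)/(24.855013 - (-6.318528))
       = 1.344157
Iteration 2:
  f(3.170000) = 24.855013
  f(1.344157) = -4.571431
  x_3 = 1.344157 - (-4.571431)×(1.344157 - 3.170000)/(-4.571431 - 24.855013)
       = 1.627804
Iteration 3:
  f(1.344157) = -4.571431
  f(1.627804) = -2.686732
  x_4 = 1.627804 - (-2.686732)×(1.627804 - 1.344157)/(-2.686732 - (-4.571431))
       = 2.032157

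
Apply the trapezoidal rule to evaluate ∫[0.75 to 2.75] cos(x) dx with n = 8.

f(x) = cos(x)
a = 0.75, b = 2.75, n = 8
h = (b - a)/n = 0.250000

Trapezoidal rule: (h/2)[f(x₀) + 2f(x₁) + 2f(x₂) + ... + f(xₙ)]

x_0 = 0.7500, f(x_0) = 0.731689, coefficient = 1
x_1 = 1.0000, f(x_1) = 0.540302, coefficient = 2
x_2 = 1.2500, f(x_2) = 0.315322, coefficient = 2
x_3 = 1.5000, f(x_3) = 0.070737, coefficient = 2
x_4 = 1.7500, f(x_4) = -0.178246, coefficient = 2
x_5 = 2.0000, f(x_5) = -0.416147, coefficient = 2
x_6 = 2.2500, f(x_6) = -0.628174, coefficient = 2
x_7 = 2.5000, f(x_7) = -0.801144, coefficient = 2
x_8 = 2.7500, f(x_8) = -0.924302, coefficient = 1

I ≈ (0.250000/2) × -2.387310 = -0.298414
Exact value: -0.299978
Error: 0.001564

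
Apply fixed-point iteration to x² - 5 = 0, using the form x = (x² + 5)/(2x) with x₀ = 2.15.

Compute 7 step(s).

Equation: x² - 5 = 0
Fixed-point form: x = (x² + 5)/(2x)
x₀ = 2.15

x_1 = g(2.150000) = 2.237791
x_2 = g(2.237791) = 2.236069
x_3 = g(2.236069) = 2.236068
x_4 = g(2.236068) = 2.236068
x_5 = g(2.236068) = 2.236068
x_6 = g(2.236068) = 2.236068
x_7 = g(2.236068) = 2.236068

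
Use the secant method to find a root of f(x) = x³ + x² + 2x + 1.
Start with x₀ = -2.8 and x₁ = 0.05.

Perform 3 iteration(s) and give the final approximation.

f(x) = x³ + x² + 2x + 1
x₀ = -2.8, x₁ = 0.05

Secant formula: x_{n+1} = x_n - f(x_n)(x_n - x_{n-1})/(f(x_n) - f(x_{n-1}))

Iteration 1:
  f(-2.800000) = -18.712000
  f(0.050000) = 1.102625
  x_2 = 0.050000 - 1.102625×(0.050000 - (-2.800000))/(1.102625 - (-18.712000))
       = -0.108594
Iteration 2:
  f(0.050000) = 1.102625
  f(-0.108594) = 0.793324
  x_3 = -0.108594 - 0.793324×(-0.108594 - 0.050000)/(0.793324 - 1.102625)
       = -0.515371
Iteration 3:
  f(-0.108594) = 0.793324
  f(-0.515371) = 0.097979
  x_4 = -0.515371 - 0.097979×(-0.515371 - (-0.108594))/(0.097979 - 0.793324)
       = -0.572689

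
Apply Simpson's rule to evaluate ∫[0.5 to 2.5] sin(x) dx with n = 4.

f(x) = sin(x)
a = 0.5, b = 2.5, n = 4
h = (b - a)/n = 0.500000

Simpson's rule: (h/3)[f(x₀) + 4f(x₁) + 2f(x₂) + ... + f(xₙ)]

x_0 = 0.5000, f(x_0) = 0.479426, coefficient = 1
x_1 = 1.0000, f(x_1) = 0.841471, coefficient = 4
x_2 = 1.5000, f(x_2) = 0.997495, coefficient = 2
x_3 = 2.0000, f(x_3) = 0.909297, coefficient = 4
x_4 = 2.5000, f(x_4) = 0.598472, coefficient = 1

I ≈ (0.500000/3) × 10.075961 = 1.679327
Exact value: 1.678726
Error: 0.000601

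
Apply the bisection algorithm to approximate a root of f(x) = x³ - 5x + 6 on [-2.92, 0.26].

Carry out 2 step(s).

f(x) = x³ - 5x + 6
Initial interval: [-2.92, 0.26]

Iteration 1:
  c_1 = (-2.920000 + 0.260000)/2 = -1.330000
  f(c_1) = f(-1.330000) = 10.297363
  f(a) × f(c) < 0, new interval: [-2.920000, -1.330000]
Iteration 2:
  c_2 = (-2.920000 + (-1.330000))/2 = -2.125000
  f(c_2) = f(-2.125000) = 7.029297
  f(a) × f(c) < 0, new interval: [-2.920000, -2.125000]

After 2 iteration(s), the approximation is c_2 = -2.125000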